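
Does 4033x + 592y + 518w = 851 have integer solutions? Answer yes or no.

yes

gcd(4033, 592) = 37  (4033 = 6×592 + 481, 592 = 1×481 + 111, 481 = 4×111 + 37, 111 = 3×37).
gcd(37, 518) = 37.
37 divides 851, so integer solutions exist.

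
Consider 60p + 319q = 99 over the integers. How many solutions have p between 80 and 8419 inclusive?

gcd(319, 60) = 1.
By Bézout, 60*(-101) + 319*(19) = 1.
Particular solution: (209, -39).
General solution: p = 209 + 319t, q = -39 - 60t for integer t.
80 ≤ 209 + 319t ≤ 8419 gives t ∈ [0, 25], which is 26 values.

26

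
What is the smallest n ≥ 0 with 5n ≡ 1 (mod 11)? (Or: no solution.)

9

gcd(11, 5) = 1.
1 divides 1, so solutions exist.
By Bézout, 5×(-2) + 11×(1) = 1.
So 5×(-2) ≡ 1 (mod 11); multiply by 1: n ≡ -2 (mod 11).
Smallest nonnegative: n = -2 mod 11 = 9.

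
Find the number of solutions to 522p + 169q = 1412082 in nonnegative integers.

16

gcd(522, 169) = 1  (522 = 3×169 + 15, 169 = 11×15 + 4, 15 = 3×4 + 3, 4 = 1×3 + 1, 3 = 3×1).
Back-substituting, 522×(-45) + 169×(139) = 1.
Scale by 1412082: one solution is (-63543690, 196279398). Reduce p mod 169: (141, 7920).
General: p = 141 + 169t, q = 7920 - 522t.
p ≥ 0 ⇒ t ≥ 0; q ≥ 0 ⇒ t ≤ 15. So t ∈ [0, 15]: 16 solutions.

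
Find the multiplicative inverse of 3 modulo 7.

5

gcd(7, 3) = 1.
By Bézout, 3×(-2) + 7×(1) = 1.
So 3×-2 ≡ 1 (mod 7), and -2 mod 7 = 5.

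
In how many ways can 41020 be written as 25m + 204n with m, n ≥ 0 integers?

8

gcd(204, 25) = 1.
By Bézout, 25·(49) + 204·(-6) = 1.
One solution: (172, 180).
General: m = 172 + 204t, n = 180 - 25t.
m ≥ 0 ⇒ t ≥ 0; n ≥ 0 ⇒ t ≤ 7. So t ∈ [0, 7]: 8 solutions.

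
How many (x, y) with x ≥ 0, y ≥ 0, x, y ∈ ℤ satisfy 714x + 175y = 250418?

gcd(714, 175):
  714 = 4*175 + 14
  175 = 12*14 + 7
  14 = 2*7
so gcd(714, 175) = 7.
Back-substitute for Bézout coefficients:
  7 = 175 - 12*14
  ... = 714*(-12) + 175*(49)
Scale by 35774: one solution is (-429288, 1752926). Reduce x mod 25: (12, 1382).
General: x = 12 + 25t, y = 1382 - 102t.
x ≥ 0 ⇒ t ≥ 0; y ≥ 0 ⇒ t ≤ 13. So t ∈ [0, 13]: 14 solutions.

14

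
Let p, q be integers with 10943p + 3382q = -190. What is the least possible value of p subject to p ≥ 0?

gcd(10943, 3382):
  10943 = 3*3382 + 797
  3382 = 4*797 + 194
  797 = 4*194 + 21
  194 = 9*21 + 5
  21 = 4*5 + 1
  5 = 5*1
so gcd(10943, 3382) = 1.
1 divides -190, so solutions exist.
Back-substitute for Bézout coefficients:
  1 = 21 - 4*5
  ... = 10943*(645) + 3382*(-2087)
Scale by -190/1 = -190: (p₀, q₀) = (-122550, 396530).
General solution: p = -122550 + 3382t, q = 396530 - 10943t for integer t.
p ≥ 0: smallest is -122550 mod 3382 = 2584 (at t = 37), with q = -8361.

2584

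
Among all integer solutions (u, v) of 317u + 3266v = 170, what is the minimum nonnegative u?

2772

gcd(3266, 317) = 1  (3266 = 10×317 + 96, 317 = 3×96 + 29, 96 = 3×29 + 9, 29 = 3×9 + 2, 9 = 4×2 + 1, 2 = 2×1).
1 divides 170, so solutions exist.
Back-substituting, 317×(-1463) + 3266×(142) = 1.
Scale by 170/1 = 170: (u₀, v₀) = (-248710, 24140).
General solution: u = -248710 + 3266t, v = 24140 - 317t for integer t.
u ≥ 0: smallest is -248710 mod 3266 = 2772 (at t = 77), with v = -269.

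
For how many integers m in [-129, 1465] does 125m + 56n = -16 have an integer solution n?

28

gcd(125, 56) = 1.
By Bézout, 125*(13) + 56*(-29) = 1.
Particular solution: (16, -36).
General solution: m = 16 + 56t, n = -36 - 125t for integer t.
-129 ≤ 16 + 56t ≤ 1465 gives t ∈ [-2, 25], which is 28 values.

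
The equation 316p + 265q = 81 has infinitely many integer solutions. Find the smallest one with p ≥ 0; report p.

gcd(316, 265) = 1  (316 = 1·265 + 51, 265 = 5·51 + 10, 51 = 5·10 + 1, 10 = 10·1).
1 divides 81, so solutions exist.
Back-substituting, 316·(26) + 265·(-31) = 1.
Scale by 81/1 = 81: (p₀, q₀) = (2106, -2511).
General solution: p = 2106 + 265t, q = -2511 - 316t for integer t.
p ≥ 0: smallest is 2106 mod 265 = 251 (at t = -7), with q = -299.

251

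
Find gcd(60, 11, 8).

1

gcd(60, 11):
  60 = 5×11 + 5
  11 = 2×5 + 1
  5 = 5×1
so gcd(60, 11) = 1.
gcd(1, 8) = 1.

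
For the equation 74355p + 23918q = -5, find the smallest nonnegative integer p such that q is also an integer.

423

gcd(74355, 23918):
  74355 = 3·23918 + 2601
  23918 = 9·2601 + 509
  2601 = 5·509 + 56
  509 = 9·56 + 5
  56 = 11·5 + 1
  5 = 5·1
so gcd(74355, 23918) = 1.
1 divides -5, so solutions exist.
Back-substitute for Bézout coefficients:
  1 = 56 - 11·5
  ... = 74355·(4699) + 23918·(-14608)
Scale by -5/1 = -5: (p₀, q₀) = (-23495, 73040).
General solution: p = -23495 + 23918t, q = 73040 - 74355t for integer t.
p ≥ 0: smallest is -23495 mod 23918 = 423 (at t = 1), with q = -1315.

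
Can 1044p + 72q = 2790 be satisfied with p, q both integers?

gcd(1044, 72):
  1044 = 14*72 + 36
  72 = 2*36
so gcd(1044, 72) = 36.
36 does not divide 2790 (remainder 18), so no integer solutions.

no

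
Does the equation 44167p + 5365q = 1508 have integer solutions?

gcd(44167, 5365) = 29.
29 divides 1508, so integer solutions exist.

yes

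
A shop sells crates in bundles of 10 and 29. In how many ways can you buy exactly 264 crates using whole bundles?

1

Need nonnegative integers with 10j + 29k = 264.
gcd(10, 29) = 1, and 10·(3) + 29·(-1) = 1.
So (j₀, k₀) = (792, -264); general j = 792 + 29t, k = -264 - 10t.
j ≥ 0 ⇒ t ≥ -27; k ≥ 0 ⇒ t ≤ -27. That's 1 value of t.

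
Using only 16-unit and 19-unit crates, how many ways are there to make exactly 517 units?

2

Need nonnegative integers with 16j + 19k = 517.
gcd(16, 19) = 1, and 16·(6) + 19·(-5) = 1.
So (j₀, k₀) = (3102, -2585); general j = 3102 + 19t, k = -2585 - 16t.
j ≥ 0 ⇒ t ≥ -163; k ≥ 0 ⇒ t ≤ -162. That's 2 values of t.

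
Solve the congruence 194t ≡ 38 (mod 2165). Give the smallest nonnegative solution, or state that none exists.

gcd(2165, 194) = 1  (2165 = 11·194 + 31, 194 = 6·31 + 8, 31 = 3·8 + 7, 8 = 1·7 + 1, 7 = 7·1).
1 divides 38, so solutions exist.
Back-substituting, 194·(279) + 2165·(-25) = 1.
So 194·(279) ≡ 1 (mod 2165); multiply by 38: t ≡ 10602 (mod 2165).
Smallest nonnegative: t = 10602 mod 2165 = 1942.

1942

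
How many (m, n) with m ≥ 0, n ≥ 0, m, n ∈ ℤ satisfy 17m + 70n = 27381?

gcd(70, 17):
  70 = 4×17 + 2
  17 = 8×2 + 1
  2 = 2×1
so gcd(70, 17) = 1.
Back-substitute for Bézout coefficients:
  1 = 17 - 8×2
  ... = 17×(33) + 70×(-8)
Scale by 27381: one solution is (903573, -219048). Reduce m mod 70: (13, 388).
General: m = 13 + 70t, n = 388 - 17t.
m ≥ 0 ⇒ t ≥ 0; n ≥ 0 ⇒ t ≤ 22. So t ∈ [0, 22]: 23 solutions.

23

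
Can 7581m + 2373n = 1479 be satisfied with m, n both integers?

no

gcd(7581, 2373) = 21  (7581 = 3*2373 + 462, 2373 = 5*462 + 63, 462 = 7*63 + 21, 63 = 3*21).
21 does not divide 1479 (remainder 9), so no integer solutions.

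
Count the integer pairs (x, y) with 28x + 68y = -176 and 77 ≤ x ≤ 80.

0

gcd(68, 28) = 4  (68 = 2·28 + 12, 28 = 2·12 + 4, 12 = 3·4).
Back-substituting, 28·(5) + 68·(-2) = 4.
Scale by -44: particular solution (-220, 88); reduce x mod 17: (1, -3).
General solution: x = 1 + 17t, y = -3 - 7t for integer t.
77 ≤ 1 + 17t ≤ 80 gives t ∈ [5, 4], which is 0 values.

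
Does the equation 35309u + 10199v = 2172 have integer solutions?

gcd(35309, 10199):
  35309 = 3×10199 + 4712
  10199 = 2×4712 + 775
  4712 = 6×775 + 62
  775 = 12×62 + 31
  62 = 2×31
so gcd(35309, 10199) = 31.
31 does not divide 2172 (remainder 2), so no integer solutions.

no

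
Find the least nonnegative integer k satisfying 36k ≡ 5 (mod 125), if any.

gcd(125, 36) = 1.
1 divides 5, so solutions exist.
By Bézout, 36·(-59) + 125·(17) = 1.
So 36·(-59) ≡ 1 (mod 125); multiply by 5: k ≡ -295 (mod 125).
Smallest nonnegative: k = -295 mod 125 = 80.

80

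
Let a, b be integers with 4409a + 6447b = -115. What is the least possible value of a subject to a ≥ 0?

4084

gcd(6447, 4409):
  6447 = 1·4409 + 2038
  4409 = 2·2038 + 333
  2038 = 6·333 + 40
  333 = 8·40 + 13
  40 = 3·13 + 1
  13 = 13·1
so gcd(6447, 4409) = 1.
1 divides -115, so solutions exist.
Back-substitute for Bézout coefficients:
  1 = 40 - 3·13
  ... = 4409·(-484) + 6447·(331)
Scale by -115/1 = -115: (a₀, b₀) = (55660, -38065).
General solution: a = 55660 + 6447t, b = -38065 - 4409t for integer t.
a ≥ 0: smallest is 55660 mod 6447 = 4084 (at t = -8), with b = -2793.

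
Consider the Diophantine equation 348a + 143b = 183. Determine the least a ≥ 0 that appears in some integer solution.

56

gcd(348, 143) = 1.
1 divides 183, so solutions exist.
By Bézout, 348*(30) + 143*(-73) = 1.
Scale by 183/1 = 183: (a₀, b₀) = (5490, -13359).
General solution: a = 5490 + 143t, b = -13359 - 348t for integer t.
a ≥ 0: smallest is 5490 mod 143 = 56 (at t = -38), with b = -135.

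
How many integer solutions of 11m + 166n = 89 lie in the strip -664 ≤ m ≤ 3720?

26

gcd(166, 11):
  166 = 15*11 + 1
  11 = 11*1
so gcd(166, 11) = 1.
Back-substitute for Bézout coefficients:
  1 = 166 - 15*11
  ... = 11*(-15) + 166*(1)
Scale by 89: particular solution (-1335, 89); reduce m mod 166: (159, -10).
General solution: m = 159 + 166t, n = -10 - 11t for integer t.
-664 ≤ 159 + 166t ≤ 3720 gives t ∈ [-4, 21], which is 26 values.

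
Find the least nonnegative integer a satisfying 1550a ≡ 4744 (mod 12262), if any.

897

gcd(12262, 1550):
  12262 = 7×1550 + 1412
  1550 = 1×1412 + 138
  1412 = 10×138 + 32
  138 = 4×32 + 10
  32 = 3×10 + 2
  10 = 5×2
so gcd(12262, 1550) = 2.
2 divides 4744, so solutions exist.
Back-substitute for Bézout coefficients:
  2 = 32 - 3×10
  ... = 1550×(-1155) + 12262×(146)
So 1550×(-1155) ≡ 2 (mod 12262); multiply by 2372: a ≡ -2739660 (mod 6131).
Smallest nonnegative: a = -2739660 mod 6131 = 897.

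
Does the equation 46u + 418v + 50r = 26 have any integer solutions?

gcd(418, 46) = 2.
gcd(2, 50) = 2.
2 divides 26, so integer solutions exist.

yes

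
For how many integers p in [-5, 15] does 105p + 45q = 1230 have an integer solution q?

7

gcd(105, 45) = 15.
By Bézout, 105×(1) + 45×(-2) = 15.
Particular solution: (1, 25).
General solution: p = 1 + 3t, q = 25 - 7t for integer t.
-5 ≤ 1 + 3t ≤ 15 gives t ∈ [-2, 4], which is 7 values.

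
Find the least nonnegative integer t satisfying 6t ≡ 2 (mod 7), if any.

gcd(7, 6):
  7 = 1·6 + 1
  6 = 6·1
so gcd(7, 6) = 1.
1 divides 2, so solutions exist.
Back-substitute for Bézout coefficients:
  1 = 7 - 1·6
  ... = 6·(-1) + 7·(1)
So 6·(-1) ≡ 1 (mod 7); multiply by 2: t ≡ -2 (mod 7).
Smallest nonnegative: t = -2 mod 7 = 5.

5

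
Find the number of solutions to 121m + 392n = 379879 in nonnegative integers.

gcd(392, 121):
  392 = 3·121 + 29
  121 = 4·29 + 5
  29 = 5·5 + 4
  5 = 1·4 + 1
  4 = 4·1
so gcd(392, 121) = 1.
Back-substitute for Bézout coefficients:
  1 = 5 - 1·4
  ... = 121·(81) + 392·(-25)
Scale by 379879: one solution is (30770199, -9496975). Reduce m mod 392: (159, 920).
General: m = 159 + 392t, n = 920 - 121t.
m ≥ 0 ⇒ t ≥ 0; n ≥ 0 ⇒ t ≤ 7. So t ∈ [0, 7]: 8 solutions.

8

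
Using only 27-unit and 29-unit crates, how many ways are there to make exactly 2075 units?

2

Need nonnegative integers with 27j + 29k = 2075.
gcd(27, 29) = 1, and 27·(14) + 29·(-13) = 1.
So (j₀, k₀) = (29050, -26975); general j = 29050 + 29t, k = -26975 - 27t.
j ≥ 0 ⇒ t ≥ -1001; k ≥ 0 ⇒ t ≤ -1000. That's 2 values of t.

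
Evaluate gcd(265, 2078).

gcd(2078, 265):
  2078 = 7·265 + 223
  265 = 1·223 + 42
  223 = 5·42 + 13
  42 = 3·13 + 3
  13 = 4·3 + 1
  3 = 3·1
so gcd(2078, 265) = 1.

1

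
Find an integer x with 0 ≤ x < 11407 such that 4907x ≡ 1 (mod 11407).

gcd(11407, 4907) = 1.
By Bézout, 4907·(-802) + 11407·(345) = 1.
So 4907·-802 ≡ 1 (mod 11407), and -802 mod 11407 = 10605.

10605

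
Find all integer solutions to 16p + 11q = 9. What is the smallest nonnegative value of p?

gcd(16, 11):
  16 = 1·11 + 5
  11 = 2·5 + 1
  5 = 5·1
so gcd(16, 11) = 1.
1 divides 9, so solutions exist.
Back-substitute for Bézout coefficients:
  1 = 11 - 2·5
  ... = 16·(-2) + 11·(3)
Scale by 9/1 = 9: (p₀, q₀) = (-18, 27).
General solution: p = -18 + 11t, q = 27 - 16t for integer t.
p ≥ 0: smallest is -18 mod 11 = 4 (at t = 2), with q = -5.

4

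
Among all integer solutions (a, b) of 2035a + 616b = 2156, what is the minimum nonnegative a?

28

gcd(2035, 616) = 11  (2035 = 3×616 + 187, 616 = 3×187 + 55, 187 = 3×55 + 22, 55 = 2×22 + 11, 22 = 2×11).
11 divides 2156, so solutions exist.
Back-substituting, 2035×(-23) + 616×(76) = 11.
Scale by 2156/11 = 196: (a₀, b₀) = (-4508, 14896).
General solution: a = -4508 + 56t, b = 14896 - 185t for integer t.
a ≥ 0: smallest is -4508 mod 56 = 28 (at t = 81), with b = -89.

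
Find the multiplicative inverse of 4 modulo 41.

gcd(41, 4) = 1  (41 = 10*4 + 1, 4 = 4*1).
Back-substituting, 4*(-10) + 41*(1) = 1.
So 4*-10 ≡ 1 (mod 41), and -10 mod 41 = 31.

31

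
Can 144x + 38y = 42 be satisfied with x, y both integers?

yes

gcd(144, 38):
  144 = 3*38 + 30
  38 = 1*30 + 8
  30 = 3*8 + 6
  8 = 1*6 + 2
  6 = 3*2
so gcd(144, 38) = 2.
2 divides 42, so integer solutions exist.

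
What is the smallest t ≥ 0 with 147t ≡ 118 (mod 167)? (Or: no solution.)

111

gcd(167, 147):
  167 = 1*147 + 20
  147 = 7*20 + 7
  20 = 2*7 + 6
  7 = 1*6 + 1
  6 = 6*1
so gcd(167, 147) = 1.
1 divides 118, so solutions exist.
Back-substitute for Bézout coefficients:
  1 = 7 - 1*6
  ... = 147*(25) + 167*(-22)
So 147*(25) ≡ 1 (mod 167); multiply by 118: t ≡ 2950 (mod 167).
Smallest nonnegative: t = 2950 mod 167 = 111.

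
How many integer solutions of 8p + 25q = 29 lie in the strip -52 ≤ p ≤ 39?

4

gcd(25, 8) = 1  (25 = 3×8 + 1, 8 = 8×1).
Back-substituting, 8×(-3) + 25×(1) = 1.
Scale by 29: particular solution (-87, 29); reduce p mod 25: (13, -3).
General solution: p = 13 + 25t, q = -3 - 8t for integer t.
-52 ≤ 13 + 25t ≤ 39 gives t ∈ [-2, 1], which is 4 values.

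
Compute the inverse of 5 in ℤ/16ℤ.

gcd(16, 5):
  16 = 3*5 + 1
  5 = 5*1
so gcd(16, 5) = 1.
Back-substitute for Bézout coefficients:
  1 = 16 - 3*5
  ... = 5*(-3) + 16*(1)
So 5*-3 ≡ 1 (mod 16), and -3 mod 16 = 13.

13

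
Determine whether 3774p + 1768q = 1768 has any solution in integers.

gcd(3774, 1768) = 34.
34 divides 1768, so integer solutions exist.

yes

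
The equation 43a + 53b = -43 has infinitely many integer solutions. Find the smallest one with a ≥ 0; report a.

52

gcd(53, 43):
  53 = 1·43 + 10
  43 = 4·10 + 3
  10 = 3·3 + 1
  3 = 3·1
so gcd(53, 43) = 1.
1 divides -43, so solutions exist.
Back-substitute for Bézout coefficients:
  1 = 10 - 3·3
  ... = 43·(-16) + 53·(13)
Scale by -43/1 = -43: (a₀, b₀) = (688, -559).
General solution: a = 688 + 53t, b = -559 - 43t for integer t.
a ≥ 0: smallest is 688 mod 53 = 52 (at t = -12), with b = -43.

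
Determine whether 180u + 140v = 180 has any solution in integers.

yes

gcd(180, 140) = 20  (180 = 1×140 + 40, 140 = 3×40 + 20, 40 = 2×20).
20 divides 180, so integer solutions exist.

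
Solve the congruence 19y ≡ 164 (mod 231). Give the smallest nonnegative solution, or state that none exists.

191

gcd(231, 19) = 1.
1 divides 164, so solutions exist.
By Bézout, 19*(73) + 231*(-6) = 1.
So 19*(73) ≡ 1 (mod 231); multiply by 164: y ≡ 11972 (mod 231).
Smallest nonnegative: y = 11972 mod 231 = 191.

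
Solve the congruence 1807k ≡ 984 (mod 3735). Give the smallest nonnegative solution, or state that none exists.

3657

gcd(3735, 1807):
  3735 = 2×1807 + 121
  1807 = 14×121 + 113
  121 = 1×113 + 8
  113 = 14×8 + 1
  8 = 8×1
so gcd(3735, 1807) = 1.
1 divides 984, so solutions exist.
Back-substitute for Bézout coefficients:
  1 = 113 - 14×8
  ... = 1807×(463) + 3735×(-224)
So 1807×(463) ≡ 1 (mod 3735); multiply by 984: k ≡ 455592 (mod 3735).
Smallest nonnegative: k = 455592 mod 3735 = 3657.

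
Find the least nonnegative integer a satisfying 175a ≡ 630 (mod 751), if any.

304

gcd(751, 175):
  751 = 4×175 + 51
  175 = 3×51 + 22
  51 = 2×22 + 7
  22 = 3×7 + 1
  7 = 7×1
so gcd(751, 175) = 1.
1 divides 630, so solutions exist.
Back-substitute for Bézout coefficients:
  1 = 22 - 3×7
  ... = 175×(103) + 751×(-24)
So 175×(103) ≡ 1 (mod 751); multiply by 630: a ≡ 64890 (mod 751).
Smallest nonnegative: a = 64890 mod 751 = 304.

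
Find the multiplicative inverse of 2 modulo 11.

gcd(11, 2) = 1  (11 = 5×2 + 1, 2 = 2×1).
Back-substituting, 2×(-5) + 11×(1) = 1.
So 2×-5 ≡ 1 (mod 11), and -5 mod 11 = 6.

6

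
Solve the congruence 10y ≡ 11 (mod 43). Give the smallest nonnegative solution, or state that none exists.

14

gcd(43, 10):
  43 = 4×10 + 3
  10 = 3×3 + 1
  3 = 3×1
so gcd(43, 10) = 1.
1 divides 11, so solutions exist.
Back-substitute for Bézout coefficients:
  1 = 10 - 3×3
  ... = 10×(13) + 43×(-3)
So 10×(13) ≡ 1 (mod 43); multiply by 11: y ≡ 143 (mod 43).
Smallest nonnegative: y = 143 mod 43 = 14.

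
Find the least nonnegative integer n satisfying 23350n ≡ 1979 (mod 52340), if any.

no solution

gcd(52340, 23350) = 10  (52340 = 2×23350 + 5640, 23350 = 4×5640 + 790, 5640 = 7×790 + 110, 790 = 7×110 + 20, 110 = 5×20 + 10, 20 = 2×10).
10 does not divide 1979, so the congruence has no solution.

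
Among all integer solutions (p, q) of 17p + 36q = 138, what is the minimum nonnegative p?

6

gcd(36, 17) = 1.
1 divides 138, so solutions exist.
By Bézout, 17*(17) + 36*(-8) = 1.
Scale by 138/1 = 138: (p₀, q₀) = (2346, -1104).
General solution: p = 2346 + 36t, q = -1104 - 17t for integer t.
p ≥ 0: smallest is 2346 mod 36 = 6 (at t = -65), with q = 1.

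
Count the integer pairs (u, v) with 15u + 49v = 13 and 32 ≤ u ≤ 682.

13

gcd(49, 15) = 1  (49 = 3*15 + 4, 15 = 3*4 + 3, 4 = 1*3 + 1, 3 = 3*1).
Back-substituting, 15*(-13) + 49*(4) = 1.
Scale by 13: particular solution (-169, 52); reduce u mod 49: (27, -8).
General solution: u = 27 + 49t, v = -8 - 15t for integer t.
32 ≤ 27 + 49t ≤ 682 gives t ∈ [1, 13], which is 13 values.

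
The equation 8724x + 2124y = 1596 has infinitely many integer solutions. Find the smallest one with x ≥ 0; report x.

7

gcd(8724, 2124) = 12.
12 divides 1596, so solutions exist.
By Bézout, 8724·(28) + 2124·(-115) = 12.
Scale by 1596/12 = 133: (x₀, y₀) = (3724, -15295).
General solution: x = 3724 + 177t, y = -15295 - 727t for integer t.
x ≥ 0: smallest is 3724 mod 177 = 7 (at t = -21), with y = -28.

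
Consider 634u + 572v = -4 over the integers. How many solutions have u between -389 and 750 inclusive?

4

gcd(634, 572) = 2  (634 = 1·572 + 62, 572 = 9·62 + 14, 62 = 4·14 + 6, 14 = 2·6 + 2, 6 = 3·2).
Back-substituting, 634·(-83) + 572·(92) = 2.
Scale by -2: particular solution (166, -184); reduce u mod 286: (166, -184).
General solution: u = 166 + 286t, v = -184 - 317t for integer t.
-389 ≤ 166 + 286t ≤ 750 gives t ∈ [-1, 2], which is 4 values.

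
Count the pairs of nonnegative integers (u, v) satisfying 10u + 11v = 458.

4

gcd(11, 10):
  11 = 1·10 + 1
  10 = 10·1
so gcd(11, 10) = 1.
Back-substitute for Bézout coefficients:
  1 = 11 - 1·10
  ... = 10·(-1) + 11·(1)
Scale by 458: one solution is (-458, 458). Reduce u mod 11: (4, 38).
General: u = 4 + 11t, v = 38 - 10t.
u ≥ 0 ⇒ t ≥ 0; v ≥ 0 ⇒ t ≤ 3. So t ∈ [0, 3]: 4 solutions.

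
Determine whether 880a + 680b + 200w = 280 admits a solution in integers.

gcd(880, 680) = 40  (880 = 1*680 + 200, 680 = 3*200 + 80, 200 = 2*80 + 40, 80 = 2*40).
gcd(40, 200) = 40.
40 divides 280, so integer solutions exist.

yes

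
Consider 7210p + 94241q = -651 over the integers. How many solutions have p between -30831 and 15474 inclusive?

3

gcd(94241, 7210):
  94241 = 13×7210 + 511
  7210 = 14×511 + 56
  511 = 9×56 + 7
  56 = 8×7
so gcd(94241, 7210) = 7.
Back-substitute for Bézout coefficients:
  7 = 511 - 9×56
  ... = 7210×(-1660) + 94241×(127)
Scale by -93: particular solution (154380, -11811); reduce p mod 13463: (6287, -481).
General solution: p = 6287 + 13463t, q = -481 - 1030t for integer t.
-30831 ≤ 6287 + 13463t ≤ 15474 gives t ∈ [-2, 0], which is 3 values.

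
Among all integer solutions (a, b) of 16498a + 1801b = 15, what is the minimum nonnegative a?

1047

gcd(16498, 1801):
  16498 = 9*1801 + 289
  1801 = 6*289 + 67
  289 = 4*67 + 21
  67 = 3*21 + 4
  21 = 5*4 + 1
  4 = 4*1
so gcd(16498, 1801) = 1.
1 divides 15, so solutions exist.
Back-substitute for Bézout coefficients:
  1 = 21 - 5*4
  ... = 16498*(430) + 1801*(-3939)
Scale by 15/1 = 15: (a₀, b₀) = (6450, -59085).
General solution: a = 6450 + 1801t, b = -59085 - 16498t for integer t.
a ≥ 0: smallest is 6450 mod 1801 = 1047 (at t = -3), with b = -9591.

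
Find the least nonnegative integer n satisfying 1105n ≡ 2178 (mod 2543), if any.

gcd(2543, 1105) = 1.
1 divides 2178, so solutions exist.
By Bézout, 1105*(168) + 2543*(-73) = 1.
So 1105*(168) ≡ 1 (mod 2543); multiply by 2178: n ≡ 365904 (mod 2543).
Smallest nonnegative: n = 365904 mod 2543 = 2255.

2255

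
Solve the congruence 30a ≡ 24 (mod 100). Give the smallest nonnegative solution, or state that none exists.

gcd(100, 30) = 10.
10 does not divide 24, so the congruence has no solution.

no solution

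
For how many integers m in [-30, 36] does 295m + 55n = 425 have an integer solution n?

6

gcd(295, 55) = 5  (295 = 5·55 + 20, 55 = 2·20 + 15, 20 = 1·15 + 5, 15 = 3·5).
Back-substituting, 295·(3) + 55·(-16) = 5.
Scale by 85: particular solution (255, -1360); reduce m mod 11: (2, -3).
General solution: m = 2 + 11t, n = -3 - 59t for integer t.
-30 ≤ 2 + 11t ≤ 36 gives t ∈ [-2, 3], which is 6 values.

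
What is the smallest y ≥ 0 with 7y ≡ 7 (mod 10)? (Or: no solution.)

1

gcd(10, 7) = 1.
1 divides 7, so solutions exist.
By Bézout, 7*(3) + 10*(-2) = 1.
So 7*(3) ≡ 1 (mod 10); multiply by 7: y ≡ 21 (mod 10).
Smallest nonnegative: y = 21 mod 10 = 1.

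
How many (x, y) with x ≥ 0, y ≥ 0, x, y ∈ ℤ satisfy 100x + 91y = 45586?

gcd(100, 91) = 1.
By Bézout, 100·(-10) + 91·(11) = 1.
One solution: (50, 446).
General: x = 50 + 91t, y = 446 - 100t.
x ≥ 0 ⇒ t ≥ 0; y ≥ 0 ⇒ t ≤ 4. So t ∈ [0, 4]: 5 solutions.

5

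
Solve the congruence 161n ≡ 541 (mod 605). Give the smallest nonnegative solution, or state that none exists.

gcd(605, 161) = 1  (605 = 3·161 + 122, 161 = 1·122 + 39, 122 = 3·39 + 5, 39 = 7·5 + 4, 5 = 1·4 + 1, 4 = 4·1).
1 divides 541, so solutions exist.
Back-substituting, 161·(-124) + 605·(33) = 1.
So 161·(-124) ≡ 1 (mod 605); multiply by 541: n ≡ -67084 (mod 605).
Smallest nonnegative: n = -67084 mod 605 = 71.

71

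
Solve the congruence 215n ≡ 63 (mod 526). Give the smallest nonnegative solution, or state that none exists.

311

gcd(526, 215):
  526 = 2·215 + 96
  215 = 2·96 + 23
  96 = 4·23 + 4
  23 = 5·4 + 3
  4 = 1·3 + 1
  3 = 3·1
so gcd(526, 215) = 1.
1 divides 63, so solutions exist.
Back-substitute for Bézout coefficients:
  1 = 4 - 1·3
  ... = 215·(-137) + 526·(56)
So 215·(-137) ≡ 1 (mod 526); multiply by 63: n ≡ -8631 (mod 526).
Smallest nonnegative: n = -8631 mod 526 = 311.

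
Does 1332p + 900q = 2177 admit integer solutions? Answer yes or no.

gcd(1332, 900):
  1332 = 1*900 + 432
  900 = 2*432 + 36
  432 = 12*36
so gcd(1332, 900) = 36.
36 does not divide 2177 (remainder 17), so no integer solutions.

no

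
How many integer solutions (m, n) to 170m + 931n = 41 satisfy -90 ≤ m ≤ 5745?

7

gcd(931, 170):
  931 = 5·170 + 81
  170 = 2·81 + 8
  81 = 10·8 + 1
  8 = 8·1
so gcd(931, 170) = 1.
Back-substitute for Bézout coefficients:
  1 = 81 - 10·8
  ... = 170·(-115) + 931·(21)
Scale by 41: particular solution (-4715, 861); reduce m mod 931: (871, -159).
General solution: m = 871 + 931t, n = -159 - 170t for integer t.
-90 ≤ 871 + 931t ≤ 5745 gives t ∈ [-1, 5], which is 7 values.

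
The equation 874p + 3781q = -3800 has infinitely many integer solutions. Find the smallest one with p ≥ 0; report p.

186

gcd(3781, 874):
  3781 = 4×874 + 285
  874 = 3×285 + 19
  285 = 15×19
so gcd(3781, 874) = 19.
19 divides -3800, so solutions exist.
Back-substitute for Bézout coefficients:
  19 = 874 - 3×285
  ... = 874×(13) + 3781×(-3)
Scale by -3800/19 = -200: (p₀, q₀) = (-2600, 600).
General solution: p = -2600 + 199t, q = 600 - 46t for integer t.
p ≥ 0: smallest is -2600 mod 199 = 186 (at t = 14), with q = -44.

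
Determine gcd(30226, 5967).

17

gcd(30226, 5967):
  30226 = 5×5967 + 391
  5967 = 15×391 + 102
  391 = 3×102 + 85
  102 = 1×85 + 17
  85 = 5×17
so gcd(30226, 5967) = 17.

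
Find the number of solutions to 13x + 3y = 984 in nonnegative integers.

gcd(13, 3) = 1  (13 = 4·3 + 1, 3 = 3·1).
Back-substituting, 13·(1) + 3·(-4) = 1.
Scale by 984: one solution is (984, -3936). Reduce x mod 3: (0, 328).
General: x = 0 + 3t, y = 328 - 13t.
x ≥ 0 ⇒ t ≥ 0; y ≥ 0 ⇒ t ≤ 25. So t ∈ [0, 25]: 26 solutions.

26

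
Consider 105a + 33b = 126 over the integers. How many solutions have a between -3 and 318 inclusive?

gcd(105, 33) = 3  (105 = 3·33 + 6, 33 = 5·6 + 3, 6 = 2·3).
Back-substituting, 105·(-5) + 33·(16) = 3.
Scale by 42: particular solution (-210, 672); reduce a mod 11: (10, -28).
General solution: a = 10 + 11t, b = -28 - 35t for integer t.
-3 ≤ 10 + 11t ≤ 318 gives t ∈ [-1, 28], which is 30 values.

30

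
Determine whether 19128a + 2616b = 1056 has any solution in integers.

gcd(19128, 2616):
  19128 = 7·2616 + 816
  2616 = 3·816 + 168
  816 = 4·168 + 144
  168 = 1·144 + 24
  144 = 6·24
so gcd(19128, 2616) = 24.
24 divides 1056, so integer solutions exist.

yes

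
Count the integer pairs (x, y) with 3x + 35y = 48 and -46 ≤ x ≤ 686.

gcd(35, 3) = 1.
By Bézout, 3*(12) + 35*(-1) = 1.
Particular solution: (16, 0).
General solution: x = 16 + 35t, y = 0 - 3t for integer t.
-46 ≤ 16 + 35t ≤ 686 gives t ∈ [-1, 19], which is 21 values.

21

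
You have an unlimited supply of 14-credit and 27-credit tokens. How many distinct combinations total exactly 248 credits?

Need nonnegative integers with 14j + 27k = 248.
gcd(14, 27) = 1, and 14·(2) + 27·(-1) = 1.
So (j₀, k₀) = (496, -248); general j = 496 + 27t, k = -248 - 14t.
j ≥ 0 ⇒ t ≥ -18; k ≥ 0 ⇒ t ≤ -18. That's 1 value of t.

1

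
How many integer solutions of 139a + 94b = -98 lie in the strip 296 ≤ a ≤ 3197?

gcd(139, 94) = 1.
By Bézout, 139×(23) + 94×(-34) = 1.
Particular solution: (2, -4).
General solution: a = 2 + 94t, b = -4 - 139t for integer t.
296 ≤ 2 + 94t ≤ 3197 gives t ∈ [4, 33], which is 30 values.

30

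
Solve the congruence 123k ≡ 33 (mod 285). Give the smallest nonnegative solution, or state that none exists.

gcd(285, 123) = 3  (285 = 2*123 + 39, 123 = 3*39 + 6, 39 = 6*6 + 3, 6 = 2*3).
3 divides 33, so solutions exist.
Back-substituting, 123*(-44) + 285*(19) = 3.
So 123*(-44) ≡ 3 (mod 285); multiply by 11: k ≡ -484 (mod 95).
Smallest nonnegative: k = -484 mod 95 = 86.

86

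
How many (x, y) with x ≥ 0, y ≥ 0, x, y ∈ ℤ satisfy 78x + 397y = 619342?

gcd(397, 78) = 1.
By Bézout, 78·(56) + 397·(-11) = 1.
One solution: (41, 1552).
General: x = 41 + 397t, y = 1552 - 78t.
x ≥ 0 ⇒ t ≥ 0; y ≥ 0 ⇒ t ≤ 19. So t ∈ [0, 19]: 20 solutions.

20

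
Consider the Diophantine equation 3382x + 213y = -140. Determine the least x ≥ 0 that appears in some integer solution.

202

gcd(3382, 213) = 1  (3382 = 15*213 + 187, 213 = 1*187 + 26, 187 = 7*26 + 5, 26 = 5*5 + 1, 5 = 5*1).
1 divides -140, so solutions exist.
Back-substituting, 3382*(-41) + 213*(651) = 1.
Scale by -140/1 = -140: (x₀, y₀) = (5740, -91140).
General solution: x = 5740 + 213t, y = -91140 - 3382t for integer t.
x ≥ 0: smallest is 5740 mod 213 = 202 (at t = -26), with y = -3208.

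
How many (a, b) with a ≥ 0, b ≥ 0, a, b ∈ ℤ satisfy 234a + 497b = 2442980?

21

gcd(497, 234):
  497 = 2×234 + 29
  234 = 8×29 + 2
  29 = 14×2 + 1
  2 = 2×1
so gcd(497, 234) = 1.
Back-substitute for Bézout coefficients:
  1 = 29 - 14×2
  ... = 234×(-240) + 497×(113)
Scale by 2442980: one solution is (-586315200, 276056740). Reduce a mod 497: (173, 4834).
General: a = 173 + 497t, b = 4834 - 234t.
a ≥ 0 ⇒ t ≥ 0; b ≥ 0 ⇒ t ≤ 20. So t ∈ [0, 20]: 21 solutions.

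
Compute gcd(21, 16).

gcd(21, 16) = 1  (21 = 1·16 + 5, 16 = 3·5 + 1, 5 = 5·1).

1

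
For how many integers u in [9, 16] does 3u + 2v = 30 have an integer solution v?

4

gcd(3, 2) = 1.
By Bézout, 3·(1) + 2·(-1) = 1.
Particular solution: (0, 15).
General solution: u = 0 + 2t, v = 15 - 3t for integer t.
9 ≤ 0 + 2t ≤ 16 gives t ∈ [5, 8], which is 4 values.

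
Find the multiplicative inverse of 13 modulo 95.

22

gcd(95, 13) = 1  (95 = 7*13 + 4, 13 = 3*4 + 1, 4 = 4*1).
Back-substituting, 13*(22) + 95*(-3) = 1.
So 13*22 ≡ 1 (mod 95), and 22 mod 95 = 22.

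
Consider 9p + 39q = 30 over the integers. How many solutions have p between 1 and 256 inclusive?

19

gcd(39, 9):
  39 = 4·9 + 3
  9 = 3·3
so gcd(39, 9) = 3.
Back-substitute for Bézout coefficients:
  3 = 39 - 4·9
  ... = 9·(-4) + 39·(1)
Scale by 10: particular solution (-40, 10); reduce p mod 13: (12, -2).
General solution: p = 12 + 13t, q = -2 - 3t for integer t.
1 ≤ 12 + 13t ≤ 256 gives t ∈ [0, 18], which is 19 values.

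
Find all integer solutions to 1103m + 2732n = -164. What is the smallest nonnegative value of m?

gcd(2732, 1103):
  2732 = 2*1103 + 526
  1103 = 2*526 + 51
  526 = 10*51 + 16
  51 = 3*16 + 3
  16 = 5*3 + 1
  3 = 3*1
so gcd(2732, 1103) = 1.
1 divides -164, so solutions exist.
Back-substitute for Bézout coefficients:
  1 = 16 - 5*3
  ... = 1103*(-857) + 2732*(346)
Scale by -164/1 = -164: (m₀, n₀) = (140548, -56744).
General solution: m = 140548 + 2732t, n = -56744 - 1103t for integer t.
m ≥ 0: smallest is 140548 mod 2732 = 1216 (at t = -51), with n = -491.

1216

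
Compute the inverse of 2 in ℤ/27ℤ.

gcd(27, 2):
  27 = 13×2 + 1
  2 = 2×1
so gcd(27, 2) = 1.
Back-substitute for Bézout coefficients:
  1 = 27 - 13×2
  ... = 2×(-13) + 27×(1)
So 2×-13 ≡ 1 (mod 27), and -13 mod 27 = 14.

14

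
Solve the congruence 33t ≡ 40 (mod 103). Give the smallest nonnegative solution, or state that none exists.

73

gcd(103, 33):
  103 = 3·33 + 4
  33 = 8·4 + 1
  4 = 4·1
so gcd(103, 33) = 1.
1 divides 40, so solutions exist.
Back-substitute for Bézout coefficients:
  1 = 33 - 8·4
  ... = 33·(25) + 103·(-8)
So 33·(25) ≡ 1 (mod 103); multiply by 40: t ≡ 1000 (mod 103).
Smallest nonnegative: t = 1000 mod 103 = 73.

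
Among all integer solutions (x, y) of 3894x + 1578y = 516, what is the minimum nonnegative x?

191

gcd(3894, 1578) = 6  (3894 = 2×1578 + 738, 1578 = 2×738 + 102, 738 = 7×102 + 24, 102 = 4×24 + 6, 24 = 4×6).
6 divides 516, so solutions exist.
Back-substituting, 3894×(-62) + 1578×(153) = 6.
Scale by 516/6 = 86: (x₀, y₀) = (-5332, 13158).
General solution: x = -5332 + 263t, y = 13158 - 649t for integer t.
x ≥ 0: smallest is -5332 mod 263 = 191 (at t = 21), with y = -471.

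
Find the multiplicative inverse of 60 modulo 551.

gcd(551, 60) = 1  (551 = 9*60 + 11, 60 = 5*11 + 5, 11 = 2*5 + 1, 5 = 5*1).
Back-substituting, 60*(-101) + 551*(11) = 1.
So 60*-101 ≡ 1 (mod 551), and -101 mod 551 = 450.

450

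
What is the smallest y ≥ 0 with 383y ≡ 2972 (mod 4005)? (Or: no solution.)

3469

gcd(4005, 383) = 1.
1 divides 2972, so solutions exist.
By Bézout, 383·(-1213) + 4005·(116) = 1.
So 383·(-1213) ≡ 1 (mod 4005); multiply by 2972: y ≡ -3605036 (mod 4005).
Smallest nonnegative: y = -3605036 mod 4005 = 3469.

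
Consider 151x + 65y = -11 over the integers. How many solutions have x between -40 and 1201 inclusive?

gcd(151, 65) = 1  (151 = 2·65 + 21, 65 = 3·21 + 2, 21 = 10·2 + 1, 2 = 2·1).
Back-substituting, 151·(31) + 65·(-72) = 1.
Scale by -11: particular solution (-341, 792); reduce x mod 65: (49, -114).
General solution: x = 49 + 65t, y = -114 - 151t for integer t.
-40 ≤ 49 + 65t ≤ 1201 gives t ∈ [-1, 17], which is 19 values.

19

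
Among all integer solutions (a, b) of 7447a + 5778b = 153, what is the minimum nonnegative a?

5013

gcd(7447, 5778) = 1  (7447 = 1×5778 + 1669, 5778 = 3×1669 + 771, 1669 = 2×771 + 127, 771 = 6×127 + 9, 127 = 14×9 + 1, 9 = 9×1).
1 divides 153, so solutions exist.
Back-substituting, 7447×(637) + 5778×(-821) = 1.
Scale by 153/1 = 153: (a₀, b₀) = (97461, -125613).
General solution: a = 97461 + 5778t, b = -125613 - 7447t for integer t.
a ≥ 0: smallest is 97461 mod 5778 = 5013 (at t = -16), with b = -6461.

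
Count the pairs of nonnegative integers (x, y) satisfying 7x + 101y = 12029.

gcd(101, 7) = 1.
By Bézout, 7×(29) + 101×(-2) = 1.
One solution: (88, 113).
General: x = 88 + 101t, y = 113 - 7t.
x ≥ 0 ⇒ t ≥ 0; y ≥ 0 ⇒ t ≤ 16. So t ∈ [0, 16]: 17 solutions.

17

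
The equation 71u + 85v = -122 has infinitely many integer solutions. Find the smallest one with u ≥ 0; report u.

33

gcd(85, 71):
  85 = 1×71 + 14
  71 = 5×14 + 1
  14 = 14×1
so gcd(85, 71) = 1.
1 divides -122, so solutions exist.
Back-substitute for Bézout coefficients:
  1 = 71 - 5×14
  ... = 71×(6) + 85×(-5)
Scale by -122/1 = -122: (u₀, v₀) = (-732, 610).
General solution: u = -732 + 85t, v = 610 - 71t for integer t.
u ≥ 0: smallest is -732 mod 85 = 33 (at t = 9), with v = -29.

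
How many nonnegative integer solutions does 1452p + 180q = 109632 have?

5

gcd(1452, 180) = 12  (1452 = 8*180 + 12, 180 = 15*12).
Back-substituting, 1452*(1) + 180*(-8) = 12.
Scale by 9136: one solution is (9136, -73088). Reduce p mod 15: (1, 601).
General: p = 1 + 15t, q = 601 - 121t.
p ≥ 0 ⇒ t ≥ 0; q ≥ 0 ⇒ t ≤ 4. So t ∈ [0, 4]: 5 solutions.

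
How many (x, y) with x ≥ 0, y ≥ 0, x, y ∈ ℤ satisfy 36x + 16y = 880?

gcd(36, 16) = 4  (36 = 2*16 + 4, 16 = 4*4).
Back-substituting, 36*(1) + 16*(-2) = 4.
Scale by 220: one solution is (220, -440). Reduce x mod 4: (0, 55).
General: x = 0 + 4t, y = 55 - 9t.
x ≥ 0 ⇒ t ≥ 0; y ≥ 0 ⇒ t ≤ 6. So t ∈ [0, 6]: 7 solutions.

7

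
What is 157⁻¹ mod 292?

93

gcd(292, 157) = 1.
By Bézout, 157·(93) + 292·(-50) = 1.
So 157·93 ≡ 1 (mod 292), and 93 mod 292 = 93.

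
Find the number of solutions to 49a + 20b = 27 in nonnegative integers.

0

gcd(49, 20) = 1.
By Bézout, 49×(9) + 20×(-22) = 1.
One solution: (3, -6).
General: a = 3 + 20t, b = -6 - 49t.
a ≥ 0 ⇒ t ≥ 0; b ≥ 0 ⇒ t ≤ -1. So t ∈ [0, -1]: 0 solutions.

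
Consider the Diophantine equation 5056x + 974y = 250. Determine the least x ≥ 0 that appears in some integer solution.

gcd(5056, 974):
  5056 = 5·974 + 186
  974 = 5·186 + 44
  186 = 4·44 + 10
  44 = 4·10 + 4
  10 = 2·4 + 2
  4 = 2·2
so gcd(5056, 974) = 2.
2 divides 250, so solutions exist.
Back-substitute for Bézout coefficients:
  2 = 10 - 2·4
  ... = 5056·(199) + 974·(-1033)
Scale by 250/2 = 125: (x₀, y₀) = (24875, -129125).
General solution: x = 24875 + 487t, y = -129125 - 2528t for integer t.
x ≥ 0: smallest is 24875 mod 487 = 38 (at t = -51), with y = -197.

38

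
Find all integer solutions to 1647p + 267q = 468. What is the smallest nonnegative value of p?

46

gcd(1647, 267):
  1647 = 6·267 + 45
  267 = 5·45 + 42
  45 = 1·42 + 3
  42 = 14·3
so gcd(1647, 267) = 3.
3 divides 468, so solutions exist.
Back-substitute for Bézout coefficients:
  3 = 45 - 1·42
  ... = 1647·(6) + 267·(-37)
Scale by 468/3 = 156: (p₀, q₀) = (936, -5772).
General solution: p = 936 + 89t, q = -5772 - 549t for integer t.
p ≥ 0: smallest is 936 mod 89 = 46 (at t = -10), with q = -282.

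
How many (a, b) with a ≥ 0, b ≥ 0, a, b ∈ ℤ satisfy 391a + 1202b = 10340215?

22

gcd(1202, 391):
  1202 = 3×391 + 29
  391 = 13×29 + 14
  29 = 2×14 + 1
  14 = 14×1
so gcd(1202, 391) = 1.
Back-substitute for Bézout coefficients:
  1 = 29 - 2×14
  ... = 391×(-83) + 1202×(27)
Scale by 10340215: one solution is (-858237845, 279185805). Reduce a mod 1202: (973, 8286).
General: a = 973 + 1202t, b = 8286 - 391t.
a ≥ 0 ⇒ t ≥ 0; b ≥ 0 ⇒ t ≤ 21. So t ∈ [0, 21]: 22 solutions.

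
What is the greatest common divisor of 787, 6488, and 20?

gcd(6488, 787) = 1.
gcd(1, 20) = 1.

1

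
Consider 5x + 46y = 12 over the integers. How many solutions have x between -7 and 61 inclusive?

1

gcd(46, 5) = 1.
By Bézout, 5*(-9) + 46*(1) = 1.
Particular solution: (30, -3).
General solution: x = 30 + 46t, y = -3 - 5t for integer t.
-7 ≤ 30 + 46t ≤ 61 gives t ∈ [0, 0], which is 1 value.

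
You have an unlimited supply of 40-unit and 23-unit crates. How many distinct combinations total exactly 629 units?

1

Need nonnegative integers with 40j + 23k = 629.
gcd(40, 23) = 1, and 40·(-4) + 23·(7) = 1.
So (j₀, k₀) = (-2516, 4403); general j = -2516 + 23t, k = 4403 - 40t.
j ≥ 0 ⇒ t ≥ 110; k ≥ 0 ⇒ t ≤ 110. That's 1 value of t.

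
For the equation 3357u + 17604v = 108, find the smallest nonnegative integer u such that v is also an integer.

1332

gcd(17604, 3357):
  17604 = 5×3357 + 819
  3357 = 4×819 + 81
  819 = 10×81 + 9
  81 = 9×9
so gcd(17604, 3357) = 9.
9 divides 108, so solutions exist.
Back-substitute for Bézout coefficients:
  9 = 819 - 10×81
  ... = 3357×(-215) + 17604×(41)
Scale by 108/9 = 12: (u₀, v₀) = (-2580, 492).
General solution: u = -2580 + 1956t, v = 492 - 373t for integer t.
u ≥ 0: smallest is -2580 mod 1956 = 1332 (at t = 2), with v = -254.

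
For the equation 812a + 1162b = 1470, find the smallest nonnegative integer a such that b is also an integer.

gcd(1162, 812):
  1162 = 1*812 + 350
  812 = 2*350 + 112
  350 = 3*112 + 14
  112 = 8*14
so gcd(1162, 812) = 14.
14 divides 1470, so solutions exist.
Back-substitute for Bézout coefficients:
  14 = 350 - 3*112
  ... = 812*(-10) + 1162*(7)
Scale by 1470/14 = 105: (a₀, b₀) = (-1050, 735).
General solution: a = -1050 + 83t, b = 735 - 58t for integer t.
a ≥ 0: smallest is -1050 mod 83 = 29 (at t = 13), with b = -19.

29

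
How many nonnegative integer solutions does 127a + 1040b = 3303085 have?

gcd(1040, 127) = 1.
By Bézout, 127×(303) + 1040×(-37) = 1.
One solution: (115, 3162).
General: a = 115 + 1040t, b = 3162 - 127t.
a ≥ 0 ⇒ t ≥ 0; b ≥ 0 ⇒ t ≤ 24. So t ∈ [0, 24]: 25 solutions.

25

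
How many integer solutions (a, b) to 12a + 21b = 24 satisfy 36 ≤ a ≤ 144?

gcd(21, 12) = 3  (21 = 1·12 + 9, 12 = 1·9 + 3, 9 = 3·3).
Back-substituting, 12·(2) + 21·(-1) = 3.
Scale by 8: particular solution (16, -8); reduce a mod 7: (2, 0).
General solution: a = 2 + 7t, b = 0 - 4t for integer t.
36 ≤ 2 + 7t ≤ 144 gives t ∈ [5, 20], which is 16 values.

16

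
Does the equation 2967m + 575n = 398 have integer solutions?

gcd(2967, 575) = 23  (2967 = 5×575 + 92, 575 = 6×92 + 23, 92 = 4×23).
23 does not divide 398 (remainder 7), so no integer solutions.

no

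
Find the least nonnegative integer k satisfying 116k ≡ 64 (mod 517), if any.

161

gcd(517, 116) = 1  (517 = 4×116 + 53, 116 = 2×53 + 10, 53 = 5×10 + 3, 10 = 3×3 + 1, 3 = 3×1).
1 divides 64, so solutions exist.
Back-substituting, 116×(156) + 517×(-35) = 1.
So 116×(156) ≡ 1 (mod 517); multiply by 64: k ≡ 9984 (mod 517).
Smallest nonnegative: k = 9984 mod 517 = 161.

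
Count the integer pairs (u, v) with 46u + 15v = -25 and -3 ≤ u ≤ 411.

gcd(46, 15):
  46 = 3*15 + 1
  15 = 15*1
so gcd(46, 15) = 1.
Back-substitute for Bézout coefficients:
  1 = 46 - 3*15
  ... = 46*(1) + 15*(-3)
Scale by -25: particular solution (-25, 75); reduce u mod 15: (5, -17).
General solution: u = 5 + 15t, v = -17 - 46t for integer t.
-3 ≤ 5 + 15t ≤ 411 gives t ∈ [0, 27], which is 28 values.

28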